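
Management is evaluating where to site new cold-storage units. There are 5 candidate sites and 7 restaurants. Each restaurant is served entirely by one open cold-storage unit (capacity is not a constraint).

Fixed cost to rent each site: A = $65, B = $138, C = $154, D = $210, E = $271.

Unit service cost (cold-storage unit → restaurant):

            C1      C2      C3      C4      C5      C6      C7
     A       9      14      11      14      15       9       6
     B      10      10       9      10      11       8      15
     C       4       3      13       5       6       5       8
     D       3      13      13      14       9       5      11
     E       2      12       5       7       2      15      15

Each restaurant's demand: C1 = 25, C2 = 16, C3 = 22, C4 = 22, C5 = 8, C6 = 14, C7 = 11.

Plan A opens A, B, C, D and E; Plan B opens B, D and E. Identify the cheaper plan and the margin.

Plan A: {A, B, C, D, E}: C1→E 2·25=50, C2→C 3·16=48, C3→E 5·22=110, C4→C 5·22=110, C5→E 2·8=16, C6→C 5·14=70, C7→A 6·11=66. Service 470; fixed 838; total 1308.
Plan B: {B, D, E}: C1→E 2·25=50, C2→B 10·16=160, C3→E 5·22=110, C4→E 7·22=154, C5→E 2·8=16, C6→D 5·14=70, C7→D 11·11=121. Service 681; fixed 619; total 1300.
Difference: |1308 − 1300| = 8.

Plan B is cheaper by 8.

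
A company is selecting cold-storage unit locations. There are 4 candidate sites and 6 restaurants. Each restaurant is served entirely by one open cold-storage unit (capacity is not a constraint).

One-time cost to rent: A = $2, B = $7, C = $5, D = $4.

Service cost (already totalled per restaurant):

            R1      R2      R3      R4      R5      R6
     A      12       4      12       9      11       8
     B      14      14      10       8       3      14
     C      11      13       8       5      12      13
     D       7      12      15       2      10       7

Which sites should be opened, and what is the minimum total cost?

For any fixed open set, each restaurant goes to its cheapest open site; total = fixed + service.
{A, B, D}: R1→D 7, R2→A 4, R3→B 10, R4→D 2, R5→B 3, R6→D 7. Service 33; fixed 13; total 46.
{A, D}: service 42 + fixed 6 = 48
{A, B, C, D}: service 31 + fixed 18 = 49
{A}: service 56 + fixed 2 = 58
No other subset beats 46.

Open A, B and D; minimum total cost 46.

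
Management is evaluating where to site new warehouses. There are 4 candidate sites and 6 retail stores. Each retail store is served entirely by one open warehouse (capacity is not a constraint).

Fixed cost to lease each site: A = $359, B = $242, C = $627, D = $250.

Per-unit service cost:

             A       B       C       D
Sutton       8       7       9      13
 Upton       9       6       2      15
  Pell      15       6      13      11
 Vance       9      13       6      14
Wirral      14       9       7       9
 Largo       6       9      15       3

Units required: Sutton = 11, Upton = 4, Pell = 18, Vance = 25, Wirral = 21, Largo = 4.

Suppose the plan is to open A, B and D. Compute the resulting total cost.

Total cost: 1486

Each retail store is assigned to its cheapest site among the open ones.
{A, B, D}: Sutton→B 7·11=77, Upton→B 6·4=24, Pell→B 6·18=108, Vance→A 9·25=225, Wirral→B 9·21=189, Largo→D 3·4=12. Service 635; fixed 851; total 1486.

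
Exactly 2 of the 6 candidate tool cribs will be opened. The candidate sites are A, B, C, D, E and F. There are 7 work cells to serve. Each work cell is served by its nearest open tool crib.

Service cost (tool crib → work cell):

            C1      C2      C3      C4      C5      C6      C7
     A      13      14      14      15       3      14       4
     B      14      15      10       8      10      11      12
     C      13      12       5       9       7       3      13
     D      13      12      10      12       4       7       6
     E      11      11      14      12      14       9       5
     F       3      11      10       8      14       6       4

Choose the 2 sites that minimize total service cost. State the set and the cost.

Choose C and F; total service cost 41.

With exactly 2 open, each work cell uses its cheapest among the chosen.
{C, F}: C1→F 3, C2→F 11, C3→C 5, C4→F 8, C5→C 7, C6→C 3, C7→F 4. Service cost 41.
{A, F}: service cost 45
{D, F}: service cost 46
Among all 15 size-2 choices, {C, F} is lowest.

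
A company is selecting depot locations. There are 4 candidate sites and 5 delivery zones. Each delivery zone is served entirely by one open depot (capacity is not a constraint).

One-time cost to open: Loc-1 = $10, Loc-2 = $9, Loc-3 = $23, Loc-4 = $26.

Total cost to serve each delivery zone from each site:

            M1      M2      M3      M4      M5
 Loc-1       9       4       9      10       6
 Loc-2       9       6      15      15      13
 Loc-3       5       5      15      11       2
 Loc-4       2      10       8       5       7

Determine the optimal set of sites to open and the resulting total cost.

Open Loc-1 only; minimum total cost 48.

For any fixed open set, each delivery zone goes to its cheapest open site; total = fixed + service.
{Loc-1}: M1→Loc-1 9, M2→Loc-1 4, M3→Loc-1 9, M4→Loc-1 10, M5→Loc-1 6. Service 38; fixed 10; total 48.
{Loc-1, Loc-2}: service 38 + fixed 19 = 57
{Loc-4}: service 32 + fixed 26 = 58
{Loc-1, Loc-2, Loc-3, Loc-4}: M1→Loc-4 2, M2→Loc-1 4, M3→Loc-4 8, M4→Loc-4 5, M5→Loc-3 2. Service 21; fixed 68; total 89.
(All 15 nonempty subsets were checked; Loc-1 only is lowest.)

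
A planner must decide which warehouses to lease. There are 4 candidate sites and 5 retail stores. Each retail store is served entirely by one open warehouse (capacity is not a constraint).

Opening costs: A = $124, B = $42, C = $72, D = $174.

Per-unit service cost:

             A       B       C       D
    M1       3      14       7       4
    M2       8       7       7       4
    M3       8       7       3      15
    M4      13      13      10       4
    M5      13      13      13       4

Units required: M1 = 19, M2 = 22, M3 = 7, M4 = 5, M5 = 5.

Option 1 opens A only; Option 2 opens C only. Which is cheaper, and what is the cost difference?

Option 1: {A}: M1→A 3·19=57, M2→A 8·22=176, M3→A 8·7=56, M4→A 13·5=65, M5→A 13·5=65. Service 419; fixed 124; total 543.
Option 2: {C}: M1→C 7·19=133, M2→C 7·22=154, M3→C 3·7=21, M4→C 10·5=50, M5→C 13·5=65. Service 423; fixed 72; total 495.
Difference: |543 − 495| = 48.

Option 2 is cheaper by 48.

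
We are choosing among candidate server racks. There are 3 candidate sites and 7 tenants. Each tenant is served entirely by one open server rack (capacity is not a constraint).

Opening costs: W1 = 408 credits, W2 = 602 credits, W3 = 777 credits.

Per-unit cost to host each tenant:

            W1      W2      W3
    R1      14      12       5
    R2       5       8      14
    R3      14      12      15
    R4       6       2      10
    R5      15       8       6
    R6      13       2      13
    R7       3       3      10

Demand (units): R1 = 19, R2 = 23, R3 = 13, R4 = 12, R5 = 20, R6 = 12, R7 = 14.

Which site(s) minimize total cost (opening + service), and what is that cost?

Open W2 only; minimum total cost 1420.

For any fixed open set, each tenant goes to its cheapest open site; total = fixed + service.
{W2}: R1→W2 12·19=228, R2→W2 8·23=184, R3→W2 12·13=156, R4→W2 2·12=24, R5→W2 8·20=160, R6→W2 2·12=24, R7→W2 3·14=42. Service 818; fixed 602; total 1420.
{W1}: service 1133 + fixed 408 = 1541
{W1, W2}: service 749 + fixed 1010 = 1759
{W1, W2, W3}: R1→W3 5·19=95, R2→W1 5·23=115, R3→W2 12·13=156, R4→W2 2·12=24, R5→W3 6·20=120, R6→W2 2·12=24, R7→W1 3·14=42. Service 576; fixed 1787; total 2363.
(All 7 nonempty subsets were checked; W2 only is lowest.)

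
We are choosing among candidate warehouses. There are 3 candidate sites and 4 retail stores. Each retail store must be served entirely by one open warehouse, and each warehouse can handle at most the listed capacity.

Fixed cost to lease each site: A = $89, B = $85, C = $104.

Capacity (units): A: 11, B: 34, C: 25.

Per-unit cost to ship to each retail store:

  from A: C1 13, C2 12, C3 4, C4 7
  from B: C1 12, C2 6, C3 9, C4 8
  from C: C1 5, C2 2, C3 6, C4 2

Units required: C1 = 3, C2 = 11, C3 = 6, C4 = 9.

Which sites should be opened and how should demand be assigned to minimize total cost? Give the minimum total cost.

Open {A, C}: C1→C 5·3=15, C2→C 2·11=22, C3→A 4·6=24, C4→C 2·9=18.
Loads: A carries 6/11, C carries 23/25. Service 79; fixed 193; total 272.
Next best feasible plan costs 296.

Minimum total cost: 272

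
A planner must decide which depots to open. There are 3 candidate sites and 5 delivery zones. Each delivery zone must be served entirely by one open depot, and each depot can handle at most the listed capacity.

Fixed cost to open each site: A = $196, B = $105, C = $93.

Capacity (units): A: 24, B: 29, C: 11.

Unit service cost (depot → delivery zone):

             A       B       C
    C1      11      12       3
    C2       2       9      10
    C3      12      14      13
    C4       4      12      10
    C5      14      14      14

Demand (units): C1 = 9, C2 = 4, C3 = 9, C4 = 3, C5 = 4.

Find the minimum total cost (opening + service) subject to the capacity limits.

Open {B}: C1→B 12·9=108, C2→B 9·4=36, C3→B 14·9=126, C4→B 12·3=36, C5→B 14·4=56.
Loads: B carries 29/29. Service 362; fixed 105; total 467.
Next best feasible plan costs 479.

Minimum total cost: 467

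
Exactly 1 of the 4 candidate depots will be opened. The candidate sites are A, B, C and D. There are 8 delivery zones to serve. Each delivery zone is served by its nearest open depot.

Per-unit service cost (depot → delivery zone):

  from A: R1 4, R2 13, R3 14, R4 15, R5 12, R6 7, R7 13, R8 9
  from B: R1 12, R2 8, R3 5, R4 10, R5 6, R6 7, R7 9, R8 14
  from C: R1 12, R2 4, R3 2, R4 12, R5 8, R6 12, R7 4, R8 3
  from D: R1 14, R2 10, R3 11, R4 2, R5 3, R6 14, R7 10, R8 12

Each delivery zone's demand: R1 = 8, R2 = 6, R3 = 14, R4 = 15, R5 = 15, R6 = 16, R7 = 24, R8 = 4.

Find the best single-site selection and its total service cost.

With exactly 1 open, each delivery zone uses its cheapest among the chosen.
{C}: R1→C 12·8=96, R2→C 4·6=24, R3→C 2·14=28, R4→C 12·15=180, R5→C 8·15=120, R6→C 12·16=192, R7→C 4·24=96, R8→C 3·4=12. Service cost 748.
{B}: service cost 838
{D}: service cost 913
Among all 4 size-1 choices, {C} is lowest.

Choose C only; total service cost 748.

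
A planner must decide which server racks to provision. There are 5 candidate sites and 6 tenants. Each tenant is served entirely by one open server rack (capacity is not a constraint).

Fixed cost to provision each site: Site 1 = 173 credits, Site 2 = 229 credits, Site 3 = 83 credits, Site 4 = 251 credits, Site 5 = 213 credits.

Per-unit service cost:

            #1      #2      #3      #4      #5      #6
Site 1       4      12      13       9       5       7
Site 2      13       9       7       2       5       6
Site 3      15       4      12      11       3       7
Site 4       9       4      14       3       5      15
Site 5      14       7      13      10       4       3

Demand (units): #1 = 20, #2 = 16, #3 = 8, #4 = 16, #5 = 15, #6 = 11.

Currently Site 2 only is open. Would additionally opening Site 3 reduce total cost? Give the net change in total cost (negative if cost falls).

Current service cost with {Site 2}: 633.
Adding Site 3: each tenant re-picks its cheapest; new service cost 523, saving 110.
Extra fixed cost: 83. Net change = 83 − 110 = -27.
(Totals: 862 → 835.)

Yes — net change −27 (cost falls by 27).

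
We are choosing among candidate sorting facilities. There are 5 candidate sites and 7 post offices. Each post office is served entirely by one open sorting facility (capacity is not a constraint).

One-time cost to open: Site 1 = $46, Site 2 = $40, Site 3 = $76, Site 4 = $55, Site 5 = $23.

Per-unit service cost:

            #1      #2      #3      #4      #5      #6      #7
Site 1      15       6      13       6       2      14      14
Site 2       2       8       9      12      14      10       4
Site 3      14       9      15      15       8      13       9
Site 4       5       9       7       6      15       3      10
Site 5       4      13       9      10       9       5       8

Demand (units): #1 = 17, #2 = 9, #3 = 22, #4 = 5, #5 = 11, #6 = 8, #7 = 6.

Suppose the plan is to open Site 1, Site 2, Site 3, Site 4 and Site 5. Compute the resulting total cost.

Total cost: 582

Each post office is assigned to its cheapest site among the open ones.
{Site 1, Site 2, Site 3, Site 4, Site 5}: #1→Site 2 2·17=34, #2→Site 1 6·9=54, #3→Site 4 7·22=154, #4→Site 1 6·5=30, #5→Site 1 2·11=22, #6→Site 4 3·8=24, #7→Site 2 4·6=24. Service 342; fixed 240; total 582.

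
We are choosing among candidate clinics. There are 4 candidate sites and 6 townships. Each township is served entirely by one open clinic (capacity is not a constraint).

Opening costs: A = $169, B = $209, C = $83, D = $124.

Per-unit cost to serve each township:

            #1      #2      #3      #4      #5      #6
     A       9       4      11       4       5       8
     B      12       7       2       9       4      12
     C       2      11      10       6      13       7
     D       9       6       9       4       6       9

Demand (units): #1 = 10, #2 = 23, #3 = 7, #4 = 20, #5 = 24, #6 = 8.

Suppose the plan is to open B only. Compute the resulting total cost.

Total cost: 876

Each township is assigned to its cheapest site among the open ones.
{B}: #1→B 12·10=120, #2→B 7·23=161, #3→B 2·7=14, #4→B 9·20=180, #5→B 4·24=96, #6→B 12·8=96. Service 667; fixed 209; total 876.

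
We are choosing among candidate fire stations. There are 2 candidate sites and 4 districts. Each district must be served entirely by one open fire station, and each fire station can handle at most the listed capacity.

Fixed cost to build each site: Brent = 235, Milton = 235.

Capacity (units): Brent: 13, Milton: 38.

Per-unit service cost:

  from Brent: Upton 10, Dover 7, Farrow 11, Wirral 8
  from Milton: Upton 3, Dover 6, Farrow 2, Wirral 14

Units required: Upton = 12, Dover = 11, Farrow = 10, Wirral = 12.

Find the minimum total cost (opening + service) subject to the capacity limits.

Minimum total cost: 688

Open {Brent, Milton}: Upton→Milton 3·12=36, Dover→Milton 6·11=66, Farrow→Milton 2·10=20, Wirral→Brent 8·12=96.
Loads: Brent carries 12/13, Milton carries 33/38. Service 218; fixed 470; total 688.
Next best feasible plan costs 771.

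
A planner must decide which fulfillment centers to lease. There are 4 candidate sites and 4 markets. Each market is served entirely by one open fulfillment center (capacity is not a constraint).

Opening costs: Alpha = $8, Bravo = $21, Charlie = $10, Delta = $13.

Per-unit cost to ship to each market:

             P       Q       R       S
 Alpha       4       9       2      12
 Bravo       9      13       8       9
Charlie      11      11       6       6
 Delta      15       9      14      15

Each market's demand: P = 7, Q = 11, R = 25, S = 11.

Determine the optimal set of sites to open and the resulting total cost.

Open Alpha and Charlie; minimum total cost 261.

For any fixed open set, each market goes to its cheapest open site; total = fixed + service.
{Alpha, Charlie}: P→Alpha 4·7=28, Q→Alpha 9·11=99, R→Alpha 2·25=50, S→Charlie 6·11=66. Service 243; fixed 18; total 261.
{Alpha, Charlie, Delta}: P→Alpha 4·7=28, Q→Alpha 9·11=99, R→Alpha 2·25=50, S→Charlie 6·11=66. Service 243; fixed 31; total 274.
{Alpha, Bravo, Charlie}: P→Alpha 4·7=28, Q→Alpha 9·11=99, R→Alpha 2·25=50, S→Charlie 6·11=66. Service 243; fixed 39; total 282.
{Alpha, Bravo, Charlie, Delta}: service 243 + fixed 52 = 295
No other subset beats 261.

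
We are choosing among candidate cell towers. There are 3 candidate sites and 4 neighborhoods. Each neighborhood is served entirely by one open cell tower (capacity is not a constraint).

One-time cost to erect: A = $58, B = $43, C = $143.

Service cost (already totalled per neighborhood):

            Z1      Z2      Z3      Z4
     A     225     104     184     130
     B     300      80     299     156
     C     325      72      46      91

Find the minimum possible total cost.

Minimum total cost: 635

For any fixed open set, each neighborhood goes to its cheapest open site; total = fixed + service.
{A, C}: Z1→A 225, Z2→C 72, Z3→C 46, Z4→C 91. Service 434; fixed 201; total 635.
{C}: Z1→C 325, Z2→C 72, Z3→C 46, Z4→C 91. Service 534; fixed 143; total 677.
{A, B, C}: service 434 + fixed 244 = 678
{B}: service 835 + fixed 43 = 878
No other subset beats 635.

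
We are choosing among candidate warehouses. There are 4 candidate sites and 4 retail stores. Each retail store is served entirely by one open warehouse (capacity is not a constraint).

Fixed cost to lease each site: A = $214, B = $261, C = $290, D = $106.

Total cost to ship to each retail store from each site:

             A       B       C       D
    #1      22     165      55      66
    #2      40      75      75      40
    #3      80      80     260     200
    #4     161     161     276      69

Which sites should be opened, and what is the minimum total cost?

For any fixed open set, each retail store goes to its cheapest open site; total = fixed + service.
{D}: #1→D 66, #2→D 40, #3→D 200, #4→D 69. Service 375; fixed 106; total 481.
{A}: service 303 + fixed 214 = 517
{A, D}: service 211 + fixed 320 = 531
{A, B, C, D}: service 211 + fixed 871 = 1082
No other subset beats 481.

Open D only; minimum total cost 481.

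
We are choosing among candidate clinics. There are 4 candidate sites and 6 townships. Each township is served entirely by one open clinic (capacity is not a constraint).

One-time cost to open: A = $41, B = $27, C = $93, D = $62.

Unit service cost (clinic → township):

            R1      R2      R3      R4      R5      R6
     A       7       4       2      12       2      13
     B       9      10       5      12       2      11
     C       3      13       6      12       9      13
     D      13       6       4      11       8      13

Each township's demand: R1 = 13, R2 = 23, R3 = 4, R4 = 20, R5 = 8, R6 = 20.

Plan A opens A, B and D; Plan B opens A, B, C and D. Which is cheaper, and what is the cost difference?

Plan A: {A, B, D}: R1→A 7·13=91, R2→A 4·23=92, R3→A 2·4=8, R4→D 11·20=220, R5→A 2·8=16, R6→B 11·20=220. Service 647; fixed 130; total 777.
Plan B: {A, B, C, D}: R1→C 3·13=39, R2→A 4·23=92, R3→A 2·4=8, R4→D 11·20=220, R5→A 2·8=16, R6→B 11·20=220. Service 595; fixed 223; total 818.
Difference: |777 − 818| = 41.

Plan A is cheaper by 41.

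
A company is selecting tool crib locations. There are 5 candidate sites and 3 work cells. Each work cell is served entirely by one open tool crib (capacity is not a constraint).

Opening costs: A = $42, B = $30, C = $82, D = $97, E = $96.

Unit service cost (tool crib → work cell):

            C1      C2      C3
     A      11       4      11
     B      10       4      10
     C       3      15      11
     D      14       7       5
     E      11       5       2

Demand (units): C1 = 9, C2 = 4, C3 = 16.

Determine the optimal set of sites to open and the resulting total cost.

For any fixed open set, each work cell goes to its cheapest open site; total = fixed + service.
{E}: C1→E 11·9=99, C2→E 5·4=20, C3→E 2·16=32. Service 151; fixed 96; total 247.
{C, E}: C1→C 3·9=27, C2→E 5·4=20, C3→E 2·16=32. Service 79; fixed 178; total 257.
{B, E}: service 138 + fixed 126 = 264
{A, B, C, D, E}: C1→C 3·9=27, C2→A 4·4=16, C3→E 2·16=32. Service 75; fixed 347; total 422.
No other subset beats 247.

Open E only; minimum total cost 247.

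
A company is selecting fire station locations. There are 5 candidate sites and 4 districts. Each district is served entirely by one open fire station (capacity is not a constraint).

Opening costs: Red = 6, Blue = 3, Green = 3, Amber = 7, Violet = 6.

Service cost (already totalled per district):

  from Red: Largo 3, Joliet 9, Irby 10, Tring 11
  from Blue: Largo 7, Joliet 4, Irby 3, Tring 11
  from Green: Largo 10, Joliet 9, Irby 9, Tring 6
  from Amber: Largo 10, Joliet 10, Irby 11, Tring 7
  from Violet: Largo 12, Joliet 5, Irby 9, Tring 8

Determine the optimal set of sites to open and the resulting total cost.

For any fixed open set, each district goes to its cheapest open site; total = fixed + service.
{Blue, Green}: Largo→Blue 7, Joliet→Blue 4, Irby→Blue 3, Tring→Green 6. Service 20; fixed 6; total 26.
{Red, Blue, Green}: Largo→Red 3, Joliet→Blue 4, Irby→Blue 3, Tring→Green 6. Service 16; fixed 12; total 28.
{Blue}: service 25 + fixed 3 = 28
{Red, Blue, Green, Amber, Violet}: service 16 + fixed 25 = 41
No other subset beats 26.

Open Blue and Green; minimum total cost 26.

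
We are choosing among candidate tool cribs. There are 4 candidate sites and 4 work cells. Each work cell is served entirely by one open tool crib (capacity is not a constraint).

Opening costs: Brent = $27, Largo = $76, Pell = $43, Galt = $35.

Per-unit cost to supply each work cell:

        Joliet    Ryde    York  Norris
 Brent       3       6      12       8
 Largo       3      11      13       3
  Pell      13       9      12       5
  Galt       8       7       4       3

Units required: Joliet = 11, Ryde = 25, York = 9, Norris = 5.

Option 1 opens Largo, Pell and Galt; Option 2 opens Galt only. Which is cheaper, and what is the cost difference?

Option 2 is cheaper by 64.

Option 1: {Largo, Pell, Galt}: Joliet→Largo 3·11=33, Ryde→Galt 7·25=175, York→Galt 4·9=36, Norris→Largo 3·5=15. Service 259; fixed 154; total 413.
Option 2: {Galt}: Joliet→Galt 8·11=88, Ryde→Galt 7·25=175, York→Galt 4·9=36, Norris→Galt 3·5=15. Service 314; fixed 35; total 349.
Difference: |413 − 349| = 64.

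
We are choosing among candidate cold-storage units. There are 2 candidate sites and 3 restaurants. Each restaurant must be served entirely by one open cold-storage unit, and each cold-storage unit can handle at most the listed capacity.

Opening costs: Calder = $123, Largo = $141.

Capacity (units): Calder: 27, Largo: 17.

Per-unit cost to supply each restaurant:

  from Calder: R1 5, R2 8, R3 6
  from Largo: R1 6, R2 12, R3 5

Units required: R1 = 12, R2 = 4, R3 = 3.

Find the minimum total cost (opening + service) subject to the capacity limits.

Minimum total cost: 233

Open {Calder}: R1→Calder 5·12=60, R2→Calder 8·4=32, R3→Calder 6·3=18.
Loads: Calder carries 19/27. Service 110; fixed 123; total 233.
Next best feasible plan costs 371.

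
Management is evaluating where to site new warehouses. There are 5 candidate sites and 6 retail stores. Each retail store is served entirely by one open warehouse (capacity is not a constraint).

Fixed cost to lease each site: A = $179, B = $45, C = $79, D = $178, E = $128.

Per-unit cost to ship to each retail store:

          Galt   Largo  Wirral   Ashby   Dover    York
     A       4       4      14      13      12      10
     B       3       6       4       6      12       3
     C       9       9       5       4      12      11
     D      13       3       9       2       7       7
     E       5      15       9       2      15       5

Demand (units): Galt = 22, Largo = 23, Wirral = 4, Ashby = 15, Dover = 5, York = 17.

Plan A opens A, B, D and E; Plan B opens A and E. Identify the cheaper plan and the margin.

Plan B is cheaper by 99.

Plan A: {A, B, D, E}: Galt→B 3·22=66, Largo→D 3·23=69, Wirral→B 4·4=16, Ashby→D 2·15=30, Dover→D 7·5=35, York→B 3·17=51. Service 267; fixed 530; total 797.
Plan B: {A, E}: Galt→A 4·22=88, Largo→A 4·23=92, Wirral→E 9·4=36, Ashby→E 2·15=30, Dover→A 12·5=60, York→E 5·17=85. Service 391; fixed 307; total 698.
Difference: |797 − 698| = 99.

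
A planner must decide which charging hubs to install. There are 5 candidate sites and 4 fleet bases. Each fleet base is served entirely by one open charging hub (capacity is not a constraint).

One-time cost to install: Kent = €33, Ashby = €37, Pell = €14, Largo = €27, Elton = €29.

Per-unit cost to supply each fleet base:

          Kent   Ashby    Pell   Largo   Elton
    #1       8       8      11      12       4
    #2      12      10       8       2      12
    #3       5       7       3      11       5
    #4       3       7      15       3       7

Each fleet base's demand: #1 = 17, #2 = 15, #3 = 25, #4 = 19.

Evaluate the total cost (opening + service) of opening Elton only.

Total cost: 535

Each fleet base is assigned to its cheapest site among the open ones.
{Elton}: #1→Elton 4·17=68, #2→Elton 12·15=180, #3→Elton 5·25=125, #4→Elton 7·19=133. Service 506; fixed 29; total 535.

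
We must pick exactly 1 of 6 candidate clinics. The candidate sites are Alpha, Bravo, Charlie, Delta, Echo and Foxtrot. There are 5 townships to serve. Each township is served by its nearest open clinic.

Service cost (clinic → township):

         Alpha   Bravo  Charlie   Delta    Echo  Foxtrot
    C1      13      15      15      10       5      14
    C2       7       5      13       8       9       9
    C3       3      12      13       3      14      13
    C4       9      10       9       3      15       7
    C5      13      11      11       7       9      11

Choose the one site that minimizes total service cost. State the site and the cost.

Choose Delta only; total service cost 31.

With exactly 1 open, each township uses its cheapest among the chosen.
{Delta}: C1→Delta 10, C2→Delta 8, C3→Delta 3, C4→Delta 3, C5→Delta 7. Service cost 31.
{Alpha}: service cost 45
{Echo}: service cost 52
Among all 6 size-1 choices, {Delta} is lowest.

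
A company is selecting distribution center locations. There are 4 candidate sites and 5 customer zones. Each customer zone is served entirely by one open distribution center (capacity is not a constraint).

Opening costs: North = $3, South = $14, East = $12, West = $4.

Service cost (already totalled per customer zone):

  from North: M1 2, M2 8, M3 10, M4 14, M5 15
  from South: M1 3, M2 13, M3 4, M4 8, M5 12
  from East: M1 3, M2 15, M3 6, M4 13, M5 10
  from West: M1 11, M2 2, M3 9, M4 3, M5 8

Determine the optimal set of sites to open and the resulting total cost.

For any fixed open set, each customer zone goes to its cheapest open site; total = fixed + service.
{North, West}: M1→North 2, M2→West 2, M3→West 9, M4→West 3, M5→West 8. Service 24; fixed 7; total 31.
{West}: service 33 + fixed 4 = 37
{South, West}: M1→South 3, M2→West 2, M3→South 4, M4→West 3, M5→West 8. Service 20; fixed 18; total 38.
{North, South, East, West}: service 19 + fixed 33 = 52
No other subset beats 31.

Open North and West; minimum total cost 31.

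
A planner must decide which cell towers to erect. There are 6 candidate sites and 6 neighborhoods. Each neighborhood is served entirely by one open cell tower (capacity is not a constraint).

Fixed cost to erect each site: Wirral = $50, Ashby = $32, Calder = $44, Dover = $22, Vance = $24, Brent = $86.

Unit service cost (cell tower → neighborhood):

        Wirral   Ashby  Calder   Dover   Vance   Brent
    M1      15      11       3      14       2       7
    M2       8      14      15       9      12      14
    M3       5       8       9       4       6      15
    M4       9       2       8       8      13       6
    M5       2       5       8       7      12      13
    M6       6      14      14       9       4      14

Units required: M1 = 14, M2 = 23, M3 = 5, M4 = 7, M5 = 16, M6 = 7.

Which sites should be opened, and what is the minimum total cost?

Open Wirral, Ashby and Vance; minimum total cost 417.

For any fixed open set, each neighborhood goes to its cheapest open site; total = fixed + service.
{Wirral, Ashby, Vance}: M1→Vance 2·14=28, M2→Wirral 8·23=184, M3→Wirral 5·5=25, M4→Ashby 2·7=14, M5→Wirral 2·16=32, M6→Vance 4·7=28. Service 311; fixed 106; total 417.
{Wirral, Ashby, Dover, Vance}: M1→Vance 2·14=28, M2→Wirral 8·23=184, M3→Dover 4·5=20, M4→Ashby 2·7=14, M5→Wirral 2·16=32, M6→Vance 4·7=28. Service 306; fixed 128; total 434.
{Wirral, Vance}: service 360 + fixed 74 = 434
{Wirral, Ashby, Calder, Dover, Vance, Brent}: service 306 + fixed 258 = 564
No other subset beats 417.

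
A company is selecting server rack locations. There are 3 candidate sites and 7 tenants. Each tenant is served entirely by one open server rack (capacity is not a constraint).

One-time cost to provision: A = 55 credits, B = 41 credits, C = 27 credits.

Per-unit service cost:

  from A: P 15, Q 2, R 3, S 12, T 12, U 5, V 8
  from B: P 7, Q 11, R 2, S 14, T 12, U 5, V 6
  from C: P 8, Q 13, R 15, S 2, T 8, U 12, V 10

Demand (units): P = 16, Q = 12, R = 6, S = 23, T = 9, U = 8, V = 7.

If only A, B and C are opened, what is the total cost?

Each tenant is assigned to its cheapest site among the open ones.
{A, B, C}: P→B 7·16=112, Q→A 2·12=24, R→B 2·6=12, S→C 2·23=46, T→C 8·9=72, U→A 5·8=40, V→B 6·7=42. Service 348; fixed 123; total 471.

Total cost: 471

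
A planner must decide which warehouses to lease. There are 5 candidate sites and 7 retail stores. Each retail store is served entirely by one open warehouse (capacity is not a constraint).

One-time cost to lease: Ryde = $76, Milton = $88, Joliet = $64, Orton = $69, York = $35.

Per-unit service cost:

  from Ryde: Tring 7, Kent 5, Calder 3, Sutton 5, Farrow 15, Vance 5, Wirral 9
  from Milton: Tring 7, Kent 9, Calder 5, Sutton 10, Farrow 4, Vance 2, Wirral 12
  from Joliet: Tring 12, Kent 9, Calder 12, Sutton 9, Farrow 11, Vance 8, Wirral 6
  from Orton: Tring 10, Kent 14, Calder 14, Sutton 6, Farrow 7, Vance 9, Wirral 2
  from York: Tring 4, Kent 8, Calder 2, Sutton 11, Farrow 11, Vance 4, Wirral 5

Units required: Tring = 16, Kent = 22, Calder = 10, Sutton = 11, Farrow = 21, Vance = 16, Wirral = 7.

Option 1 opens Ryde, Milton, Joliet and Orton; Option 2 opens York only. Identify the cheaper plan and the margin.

Option 1 is cheaper by 12.

Option 1: {Ryde, Milton, Joliet, Orton}: Tring→Ryde 7·16=112, Kent→Ryde 5·22=110, Calder→Ryde 3·10=30, Sutton→Ryde 5·11=55, Farrow→Milton 4·21=84, Vance→Milton 2·16=32, Wirral→Orton 2·7=14. Service 437; fixed 297; total 734.
Option 2: {York}: Tring→York 4·16=64, Kent→York 8·22=176, Calder→York 2·10=20, Sutton→York 11·11=121, Farrow→York 11·21=231, Vance→York 4·16=64, Wirral→York 5·7=35. Service 711; fixed 35; total 746.
Difference: |734 − 746| = 12.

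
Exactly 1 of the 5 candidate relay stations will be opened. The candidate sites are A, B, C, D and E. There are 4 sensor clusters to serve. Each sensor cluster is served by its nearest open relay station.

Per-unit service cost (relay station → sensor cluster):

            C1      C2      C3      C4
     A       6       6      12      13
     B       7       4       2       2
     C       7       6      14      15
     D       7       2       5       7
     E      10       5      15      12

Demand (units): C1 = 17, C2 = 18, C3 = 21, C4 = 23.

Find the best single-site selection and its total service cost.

With exactly 1 open, each sensor cluster uses its cheapest among the chosen.
{B}: C1→B 7·17=119, C2→B 4·18=72, C3→B 2·21=42, C4→B 2·23=46. Service cost 279.
{D}: service cost 421
{A}: service cost 761
Among all 5 size-1 choices, {B} is lowest.

Choose B only; total service cost 279.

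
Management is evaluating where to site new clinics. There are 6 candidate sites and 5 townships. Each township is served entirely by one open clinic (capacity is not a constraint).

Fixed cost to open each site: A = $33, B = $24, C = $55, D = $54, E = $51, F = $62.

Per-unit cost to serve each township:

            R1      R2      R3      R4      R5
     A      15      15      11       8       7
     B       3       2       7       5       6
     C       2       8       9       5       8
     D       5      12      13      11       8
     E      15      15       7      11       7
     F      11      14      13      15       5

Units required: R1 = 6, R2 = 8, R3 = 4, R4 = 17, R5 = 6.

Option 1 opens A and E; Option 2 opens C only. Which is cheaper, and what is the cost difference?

Option 1: {A, E}: R1→A 15·6=90, R2→A 15·8=120, R3→E 7·4=28, R4→A 8·17=136, R5→A 7·6=42. Service 416; fixed 84; total 500.
Option 2: {C}: R1→C 2·6=12, R2→C 8·8=64, R3→C 9·4=36, R4→C 5·17=85, R5→C 8·6=48. Service 245; fixed 55; total 300.
Difference: |500 − 300| = 200.

Option 2 is cheaper by 200.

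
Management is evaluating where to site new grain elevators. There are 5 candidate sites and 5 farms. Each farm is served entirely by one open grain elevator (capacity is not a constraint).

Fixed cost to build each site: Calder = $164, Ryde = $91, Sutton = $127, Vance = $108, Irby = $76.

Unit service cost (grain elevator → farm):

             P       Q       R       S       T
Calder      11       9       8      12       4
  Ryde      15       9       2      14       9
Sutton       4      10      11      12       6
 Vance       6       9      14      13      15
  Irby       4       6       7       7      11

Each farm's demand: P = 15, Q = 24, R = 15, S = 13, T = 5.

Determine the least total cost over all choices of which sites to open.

Minimum total cost: 531

For any fixed open set, each farm goes to its cheapest open site; total = fixed + service.
{Irby}: P→Irby 4·15=60, Q→Irby 6·24=144, R→Irby 7·15=105, S→Irby 7·13=91, T→Irby 11·5=55. Service 455; fixed 76; total 531.
{Ryde, Irby}: P→Irby 4·15=60, Q→Irby 6·24=144, R→Ryde 2·15=30, S→Irby 7·13=91, T→Ryde 9·5=45. Service 370; fixed 167; total 537.
{Sutton, Irby}: service 430 + fixed 203 = 633
{Calder, Ryde, Sutton, Vance, Irby}: P→Sutton 4·15=60, Q→Irby 6·24=144, R→Ryde 2·15=30, S→Irby 7·13=91, T→Calder 4·5=20. Service 345; fixed 566; total 911.
No other subset beats 531.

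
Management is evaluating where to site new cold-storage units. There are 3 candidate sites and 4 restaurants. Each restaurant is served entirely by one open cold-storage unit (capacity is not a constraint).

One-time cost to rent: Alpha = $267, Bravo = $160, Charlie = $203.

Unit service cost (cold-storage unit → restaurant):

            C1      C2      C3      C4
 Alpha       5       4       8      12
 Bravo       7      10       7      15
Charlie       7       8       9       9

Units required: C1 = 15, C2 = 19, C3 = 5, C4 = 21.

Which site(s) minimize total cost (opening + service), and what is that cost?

Open Charlie only; minimum total cost 694.

For any fixed open set, each restaurant goes to its cheapest open site; total = fixed + service.
{Charlie}: C1→Charlie 7·15=105, C2→Charlie 8·19=152, C3→Charlie 9·5=45, C4→Charlie 9·21=189. Service 491; fixed 203; total 694.
{Alpha}: C1→Alpha 5·15=75, C2→Alpha 4·19=76, C3→Alpha 8·5=40, C4→Alpha 12·21=252. Service 443; fixed 267; total 710.
{Bravo}: C1→Bravo 7·15=105, C2→Bravo 10·19=190, C3→Bravo 7·5=35, C4→Bravo 15·21=315. Service 645; fixed 160; total 805.
{Alpha, Bravo, Charlie}: service 375 + fixed 630 = 1005
(All 7 nonempty subsets were checked; Charlie only is lowest.)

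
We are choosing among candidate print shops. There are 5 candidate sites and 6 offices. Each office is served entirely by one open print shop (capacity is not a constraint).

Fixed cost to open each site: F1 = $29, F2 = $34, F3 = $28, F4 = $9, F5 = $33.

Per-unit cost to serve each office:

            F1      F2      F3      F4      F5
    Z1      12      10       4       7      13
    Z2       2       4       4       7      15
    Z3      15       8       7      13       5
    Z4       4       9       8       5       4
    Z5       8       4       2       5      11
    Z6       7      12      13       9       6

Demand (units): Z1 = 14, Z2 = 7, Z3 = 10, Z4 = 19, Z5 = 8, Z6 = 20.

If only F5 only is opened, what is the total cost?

Each office is assigned to its cheapest site among the open ones.
{F5}: Z1→F5 13·14=182, Z2→F5 15·7=105, Z3→F5 5·10=50, Z4→F5 4·19=76, Z5→F5 11·8=88, Z6→F5 6·20=120. Service 621; fixed 33; total 654.

Total cost: 654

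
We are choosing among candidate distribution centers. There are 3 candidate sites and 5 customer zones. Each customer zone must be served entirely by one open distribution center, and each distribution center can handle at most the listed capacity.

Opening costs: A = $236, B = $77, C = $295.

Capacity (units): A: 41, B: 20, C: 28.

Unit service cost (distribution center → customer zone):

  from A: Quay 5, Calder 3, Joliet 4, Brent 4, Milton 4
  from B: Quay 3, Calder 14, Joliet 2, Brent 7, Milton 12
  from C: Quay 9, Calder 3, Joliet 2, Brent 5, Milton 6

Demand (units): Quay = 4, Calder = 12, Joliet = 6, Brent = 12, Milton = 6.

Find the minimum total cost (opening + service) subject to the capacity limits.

Open {A}: Quay→A 5·4=20, Calder→A 3·12=36, Joliet→A 4·6=24, Brent→A 4·12=48, Milton→A 4·6=24.
Loads: A carries 40/41. Service 152; fixed 236; total 388.
Next best feasible plan costs 445.

Minimum total cost: 388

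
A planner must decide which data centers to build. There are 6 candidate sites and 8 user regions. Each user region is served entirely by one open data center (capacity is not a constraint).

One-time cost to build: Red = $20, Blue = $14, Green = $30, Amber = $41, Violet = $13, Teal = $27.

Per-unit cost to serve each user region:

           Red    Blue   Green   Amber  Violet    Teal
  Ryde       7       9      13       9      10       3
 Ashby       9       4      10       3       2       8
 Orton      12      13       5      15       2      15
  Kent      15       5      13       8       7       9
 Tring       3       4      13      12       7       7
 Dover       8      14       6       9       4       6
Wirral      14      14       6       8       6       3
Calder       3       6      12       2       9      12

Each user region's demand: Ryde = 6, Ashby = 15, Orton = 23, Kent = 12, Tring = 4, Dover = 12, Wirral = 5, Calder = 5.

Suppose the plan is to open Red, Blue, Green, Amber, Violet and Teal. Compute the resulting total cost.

Each user region is assigned to its cheapest site among the open ones.
{Red, Blue, Green, Amber, Violet, Teal}: Ryde→Teal 3·6=18, Ashby→Violet 2·15=30, Orton→Violet 2·23=46, Kent→Blue 5·12=60, Tring→Red 3·4=12, Dover→Violet 4·12=48, Wirral→Teal 3·5=15, Calder→Amber 2·5=10. Service 239; fixed 145; total 384.

Total cost: 384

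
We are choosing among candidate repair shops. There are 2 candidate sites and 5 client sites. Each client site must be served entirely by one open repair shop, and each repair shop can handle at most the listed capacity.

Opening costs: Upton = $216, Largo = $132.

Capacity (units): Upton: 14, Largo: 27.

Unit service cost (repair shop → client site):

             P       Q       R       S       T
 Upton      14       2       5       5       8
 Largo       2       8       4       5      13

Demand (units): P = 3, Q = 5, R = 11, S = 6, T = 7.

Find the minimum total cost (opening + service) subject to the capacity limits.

Minimum total cost: 494

Open {Upton, Largo}: P→Largo 2·3=6, Q→Upton 2·5=10, R→Largo 4·11=44, S→Largo 5·6=30, T→Upton 8·7=56.
Loads: Upton carries 12/14, Largo carries 20/27. Service 146; fixed 348; total 494.
Next best feasible plan costs 524.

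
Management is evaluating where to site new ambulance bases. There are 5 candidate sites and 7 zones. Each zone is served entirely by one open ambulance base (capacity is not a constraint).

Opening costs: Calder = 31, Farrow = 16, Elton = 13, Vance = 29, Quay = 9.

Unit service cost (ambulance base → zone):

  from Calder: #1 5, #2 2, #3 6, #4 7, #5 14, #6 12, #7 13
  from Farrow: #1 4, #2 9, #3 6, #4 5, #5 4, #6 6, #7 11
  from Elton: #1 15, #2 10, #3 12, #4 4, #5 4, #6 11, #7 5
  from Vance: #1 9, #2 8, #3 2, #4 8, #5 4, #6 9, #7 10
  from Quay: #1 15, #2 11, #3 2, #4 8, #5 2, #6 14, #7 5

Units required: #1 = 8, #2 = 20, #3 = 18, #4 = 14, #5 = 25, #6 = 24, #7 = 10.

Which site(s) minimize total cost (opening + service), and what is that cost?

For any fixed open set, each zone goes to its cheapest open site; total = fixed + service.
{Calder, Farrow, Elton, Quay}: #1→Farrow 4·8=32, #2→Calder 2·20=40, #3→Quay 2·18=36, #4→Elton 4·14=56, #5→Quay 2·25=50, #6→Farrow 6·24=144, #7→Elton 5·10=50. Service 408; fixed 69; total 477.
{Calder, Farrow, Quay}: service 422 + fixed 56 = 478
{Calder, Farrow, Elton, Vance, Quay}: service 408 + fixed 98 = 506
{Quay}: #1→Quay 15·8=120, #2→Quay 11·20=220, #3→Quay 2·18=36, #4→Quay 8·14=112, #5→Quay 2·25=50, #6→Quay 14·24=336, #7→Quay 5·10=50. Service 924; fixed 9; total 933.
No other subset beats 477.

Open Calder, Farrow, Elton and Quay; minimum total cost 477.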